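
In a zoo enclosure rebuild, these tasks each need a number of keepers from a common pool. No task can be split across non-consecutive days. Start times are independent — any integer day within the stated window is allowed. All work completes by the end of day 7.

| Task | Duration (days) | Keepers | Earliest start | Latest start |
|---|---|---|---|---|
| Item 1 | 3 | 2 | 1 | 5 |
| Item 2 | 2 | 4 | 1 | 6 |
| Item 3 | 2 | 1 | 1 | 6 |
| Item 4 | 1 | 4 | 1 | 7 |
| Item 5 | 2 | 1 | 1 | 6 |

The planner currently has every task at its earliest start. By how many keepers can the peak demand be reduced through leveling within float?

Early-start peak: d1:12  d2:8  d3:2  d4:0  d5:0  d6:0  d7:0 ⇒ 12.
Leveled (Item 1@1, Item 2@4, Item 3@1, Item 4@6, Item 5@1): d1:4  d2:4  d3:2  d4:4  d5:4  d6:4  d7:0 ⇒ 4.
Reduction 12 − 4 = 8.

8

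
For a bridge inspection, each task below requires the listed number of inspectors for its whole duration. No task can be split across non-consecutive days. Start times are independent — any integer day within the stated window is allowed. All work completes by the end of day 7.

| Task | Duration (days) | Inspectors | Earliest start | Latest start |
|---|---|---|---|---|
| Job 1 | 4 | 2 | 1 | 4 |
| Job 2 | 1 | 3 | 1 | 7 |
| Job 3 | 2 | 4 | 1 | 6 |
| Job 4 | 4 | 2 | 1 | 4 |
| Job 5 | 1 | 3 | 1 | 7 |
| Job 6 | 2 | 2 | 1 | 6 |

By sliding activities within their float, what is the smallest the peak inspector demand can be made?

6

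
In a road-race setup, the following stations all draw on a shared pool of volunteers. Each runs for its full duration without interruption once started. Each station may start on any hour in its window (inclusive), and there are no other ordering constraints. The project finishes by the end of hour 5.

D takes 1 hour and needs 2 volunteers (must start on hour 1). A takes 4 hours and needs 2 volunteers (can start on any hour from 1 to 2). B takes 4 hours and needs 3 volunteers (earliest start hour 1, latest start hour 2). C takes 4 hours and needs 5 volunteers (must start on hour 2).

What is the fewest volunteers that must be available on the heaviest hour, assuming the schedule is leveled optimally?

Schedule D@1, A@1, B@1, C@2: h1:7  h2:10  h3:10  h4:10  h5:5 — peak 10.
No arrangement of the 4 feasible schedules does better.

10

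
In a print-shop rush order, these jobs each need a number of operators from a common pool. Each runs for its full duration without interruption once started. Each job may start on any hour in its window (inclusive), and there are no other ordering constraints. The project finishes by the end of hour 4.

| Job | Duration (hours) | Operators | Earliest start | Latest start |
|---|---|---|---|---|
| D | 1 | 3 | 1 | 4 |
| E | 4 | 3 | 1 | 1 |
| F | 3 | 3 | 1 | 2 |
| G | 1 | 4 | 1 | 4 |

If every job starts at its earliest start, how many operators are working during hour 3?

At early start, hour 3 has: E, F.
Demand: 3 + 3 = 6.

6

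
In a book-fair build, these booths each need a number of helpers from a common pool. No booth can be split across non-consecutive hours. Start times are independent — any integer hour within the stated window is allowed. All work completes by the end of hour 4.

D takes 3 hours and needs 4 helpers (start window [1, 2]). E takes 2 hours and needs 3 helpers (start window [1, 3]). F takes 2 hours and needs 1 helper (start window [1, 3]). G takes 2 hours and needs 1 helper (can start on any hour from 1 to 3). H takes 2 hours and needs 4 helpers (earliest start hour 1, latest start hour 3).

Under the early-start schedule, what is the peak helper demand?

13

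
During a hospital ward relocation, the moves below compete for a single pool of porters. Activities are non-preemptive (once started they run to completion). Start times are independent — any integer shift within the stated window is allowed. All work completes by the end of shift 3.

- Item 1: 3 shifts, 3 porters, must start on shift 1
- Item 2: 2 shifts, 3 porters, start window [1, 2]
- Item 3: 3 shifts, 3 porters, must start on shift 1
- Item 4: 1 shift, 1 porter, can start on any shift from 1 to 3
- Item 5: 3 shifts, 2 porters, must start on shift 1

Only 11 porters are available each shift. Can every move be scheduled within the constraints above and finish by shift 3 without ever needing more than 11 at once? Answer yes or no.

yes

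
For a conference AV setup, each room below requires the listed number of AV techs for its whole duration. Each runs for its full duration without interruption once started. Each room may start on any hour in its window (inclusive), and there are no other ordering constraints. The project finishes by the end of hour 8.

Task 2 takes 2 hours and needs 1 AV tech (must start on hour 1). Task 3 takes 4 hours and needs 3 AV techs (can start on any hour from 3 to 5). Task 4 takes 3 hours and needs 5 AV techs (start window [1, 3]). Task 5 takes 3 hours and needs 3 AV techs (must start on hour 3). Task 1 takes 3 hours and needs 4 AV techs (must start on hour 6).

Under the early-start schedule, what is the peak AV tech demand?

11

Early-start schedule: Task 2@1, Task 3@3, Task 4@1, Task 5@3, Task 1@6.
Load per hour: hour 1: 6, hour 2: 6, hour 3: 11, hour 4: 6, hour 5: 6, hour 6: 7, hour 7: 4, hour 8: 4.
Peak is 11.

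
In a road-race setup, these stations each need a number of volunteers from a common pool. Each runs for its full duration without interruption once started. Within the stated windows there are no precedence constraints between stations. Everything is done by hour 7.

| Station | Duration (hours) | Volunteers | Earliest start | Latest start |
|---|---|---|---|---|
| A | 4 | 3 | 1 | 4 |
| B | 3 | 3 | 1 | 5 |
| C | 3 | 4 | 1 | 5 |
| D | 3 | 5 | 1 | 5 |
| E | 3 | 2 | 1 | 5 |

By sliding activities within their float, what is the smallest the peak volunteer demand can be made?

Early-start (A@1, B@1, C@1, D@1, E@1) gives peak 17: h1:17  h2:17  h3:17  h4:3  h5:0  h6:0  h7:0.
Shift C→4, D→5.
Schedule A@1, B@1, C@4, D@5, E@1: h1:8  h2:8  h3:8  h4:7  h5:9  h6:9  h7:5 — peak 9.

9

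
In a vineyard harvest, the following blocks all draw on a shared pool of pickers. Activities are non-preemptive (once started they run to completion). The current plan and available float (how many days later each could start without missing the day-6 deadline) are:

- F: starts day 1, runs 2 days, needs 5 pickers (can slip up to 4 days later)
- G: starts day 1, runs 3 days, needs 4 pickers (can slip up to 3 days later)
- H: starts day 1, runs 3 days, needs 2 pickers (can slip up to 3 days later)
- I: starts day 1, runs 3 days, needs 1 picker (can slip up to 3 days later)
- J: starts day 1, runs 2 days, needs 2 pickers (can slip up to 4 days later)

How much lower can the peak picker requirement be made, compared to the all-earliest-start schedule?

7

Early-start peak: d1:14  d2:14  d3:7  d4:0  d5:0  d6:0 ⇒ 14.
Leveled (F@1, G@3, H@1, I@3, J@4): d1:7  d2:7  d3:7  d4:7  d5:7  d6:0 ⇒ 7.
Reduction 14 − 7 = 7.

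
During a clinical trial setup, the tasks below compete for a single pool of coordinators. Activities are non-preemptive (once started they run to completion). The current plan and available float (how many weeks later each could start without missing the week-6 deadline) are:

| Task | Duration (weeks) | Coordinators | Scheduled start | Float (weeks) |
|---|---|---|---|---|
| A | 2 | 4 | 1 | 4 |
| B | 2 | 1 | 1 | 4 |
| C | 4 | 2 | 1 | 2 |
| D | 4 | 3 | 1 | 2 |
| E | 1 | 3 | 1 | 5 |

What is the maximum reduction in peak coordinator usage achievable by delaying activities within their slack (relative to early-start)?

7

Early-start peak: w1:13  w2:10  w3:5  w4:5  w5:0  w6:0 ⇒ 13.
Leveled (A@1, B@3, C@1, D@3, E@5): w1:6  w2:6  w3:6  w4:6  w5:6  w6:3 ⇒ 6.
Reduction 13 − 6 = 7.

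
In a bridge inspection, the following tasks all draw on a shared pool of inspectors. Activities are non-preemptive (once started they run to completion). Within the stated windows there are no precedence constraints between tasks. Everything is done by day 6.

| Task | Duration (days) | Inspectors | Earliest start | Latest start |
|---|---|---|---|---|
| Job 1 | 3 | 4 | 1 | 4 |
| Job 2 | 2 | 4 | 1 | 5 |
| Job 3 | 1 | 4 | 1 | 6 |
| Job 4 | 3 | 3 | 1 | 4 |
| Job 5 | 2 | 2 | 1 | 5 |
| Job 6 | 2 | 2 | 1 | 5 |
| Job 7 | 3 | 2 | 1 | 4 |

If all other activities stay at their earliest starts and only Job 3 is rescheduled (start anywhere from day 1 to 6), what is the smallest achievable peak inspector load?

17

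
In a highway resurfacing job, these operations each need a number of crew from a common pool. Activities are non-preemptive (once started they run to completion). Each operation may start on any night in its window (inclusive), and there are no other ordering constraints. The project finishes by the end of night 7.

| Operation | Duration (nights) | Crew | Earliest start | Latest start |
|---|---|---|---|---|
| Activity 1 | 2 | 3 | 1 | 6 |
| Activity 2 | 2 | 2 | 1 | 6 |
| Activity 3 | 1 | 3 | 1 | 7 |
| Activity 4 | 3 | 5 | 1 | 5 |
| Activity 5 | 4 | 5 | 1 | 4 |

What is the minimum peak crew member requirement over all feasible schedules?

8

Early-start (Activity 1@1, Activity 2@1, Activity 3@1, Activity 4@1, Activity 5@1) gives peak 18: n1:18  n2:15  n3:10  n4:5  n5:0  n6:0  n7:0.
Shift Activity 2→3, Activity 3→5, Activity 5→4.
Schedule Activity 1@1, Activity 2@3, Activity 3@5, Activity 4@1, Activity 5@4: n1:8  n2:8  n3:7  n4:7  n5:8  n6:5  n7:5 — peak 8.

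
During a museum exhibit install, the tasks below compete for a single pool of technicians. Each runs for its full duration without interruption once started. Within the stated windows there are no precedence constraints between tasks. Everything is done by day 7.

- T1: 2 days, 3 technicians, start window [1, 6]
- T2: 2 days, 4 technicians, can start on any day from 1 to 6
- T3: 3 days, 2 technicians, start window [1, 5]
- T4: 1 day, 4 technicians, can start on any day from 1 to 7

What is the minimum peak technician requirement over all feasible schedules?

5

Early-start (T1@1, T2@1, T3@1, T4@1) gives peak 13: d1:13  d2:9  d3:2  d4:0  d5:0  d6:0  d7:0.
Shift T2→4, T4→6.
Schedule T1@1, T2@4, T3@1, T4@6: d1:5  d2:5  d3:2  d4:4  d5:4  d6:4  d7:0 — peak 5.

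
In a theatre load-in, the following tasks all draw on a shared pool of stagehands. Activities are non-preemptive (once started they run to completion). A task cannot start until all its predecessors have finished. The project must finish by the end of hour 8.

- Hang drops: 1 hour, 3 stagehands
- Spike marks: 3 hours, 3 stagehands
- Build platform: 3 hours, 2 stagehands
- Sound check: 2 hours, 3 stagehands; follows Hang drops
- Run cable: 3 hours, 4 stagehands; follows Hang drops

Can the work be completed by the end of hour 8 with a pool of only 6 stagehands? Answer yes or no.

yes

Schedule Hang drops@1, Spike marks@1, Build platform@2, Sound check@4, Run cable@6: h1:6  h2:5  h3:5  h4:5  h5:3  h6:4  h7:4  h8:4 — peak 6 ≤ 6.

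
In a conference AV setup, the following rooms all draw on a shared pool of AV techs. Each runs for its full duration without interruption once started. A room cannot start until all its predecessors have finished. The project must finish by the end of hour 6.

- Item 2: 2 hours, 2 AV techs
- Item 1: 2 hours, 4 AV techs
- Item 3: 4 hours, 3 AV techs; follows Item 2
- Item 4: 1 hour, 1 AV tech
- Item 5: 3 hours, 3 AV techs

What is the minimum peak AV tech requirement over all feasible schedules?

Early-start (Item 2@1, Item 1@1, Item 3@3, Item 4@1, Item 5@1) gives peak 10: h1:10  h2:9  h3:6  h4:3  h5:3  h6:3.
Shift Item 4→3, Item 5→4.
Schedule Item 2@1, Item 1@1, Item 3@3, Item 4@3, Item 5@4: h1:6  h2:6  h3:4  h4:6  h5:6  h6:6 — peak 6.
Total AV tech-hours = 34 over 6 hours ⇒ peak ≥ ⌈34/6⌉ = 6, so 6 is optimal.

6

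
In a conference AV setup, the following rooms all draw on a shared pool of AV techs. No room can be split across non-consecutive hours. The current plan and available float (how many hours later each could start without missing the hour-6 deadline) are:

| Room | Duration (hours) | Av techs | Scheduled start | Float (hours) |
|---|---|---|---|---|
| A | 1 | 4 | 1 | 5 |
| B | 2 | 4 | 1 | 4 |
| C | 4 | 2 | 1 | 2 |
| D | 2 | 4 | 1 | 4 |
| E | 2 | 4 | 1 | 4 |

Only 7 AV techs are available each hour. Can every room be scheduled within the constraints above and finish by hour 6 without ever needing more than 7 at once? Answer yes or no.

The minimum achievable peak is 8; 7 < 8, so no feasible schedule stays within the cap.

no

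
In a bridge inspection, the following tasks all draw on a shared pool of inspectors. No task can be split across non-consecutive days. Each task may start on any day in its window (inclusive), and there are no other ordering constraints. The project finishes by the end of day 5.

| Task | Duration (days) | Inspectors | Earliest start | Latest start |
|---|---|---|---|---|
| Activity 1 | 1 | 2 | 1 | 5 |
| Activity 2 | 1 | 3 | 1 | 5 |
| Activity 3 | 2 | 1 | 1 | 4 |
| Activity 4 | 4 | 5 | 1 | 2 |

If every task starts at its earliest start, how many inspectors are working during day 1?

11

At early start, day 1 has: Activity 1, Activity 2, Activity 3, Activity 4.
Demand: 2 + 3 + 1 + 5 = 11.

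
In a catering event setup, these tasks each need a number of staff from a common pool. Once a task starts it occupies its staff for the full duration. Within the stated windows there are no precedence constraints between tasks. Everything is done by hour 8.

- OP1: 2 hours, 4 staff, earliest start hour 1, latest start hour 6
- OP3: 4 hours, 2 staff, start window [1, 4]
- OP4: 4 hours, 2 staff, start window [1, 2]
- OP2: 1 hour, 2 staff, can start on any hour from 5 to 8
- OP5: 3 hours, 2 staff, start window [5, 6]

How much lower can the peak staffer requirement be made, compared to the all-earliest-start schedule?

2

Early-start peak: h1:8  h2:8  h3:4  h4:4  h5:4  h6:2  h7:2  h8:0 ⇒ 8.
Leveled (OP1@1, OP3@3, OP4@1, OP2@5, OP5@5): h1:6  h2:6  h3:4  h4:4  h5:6  h6:4  h7:2  h8:0 ⇒ 6.
Reduction 8 − 6 = 2.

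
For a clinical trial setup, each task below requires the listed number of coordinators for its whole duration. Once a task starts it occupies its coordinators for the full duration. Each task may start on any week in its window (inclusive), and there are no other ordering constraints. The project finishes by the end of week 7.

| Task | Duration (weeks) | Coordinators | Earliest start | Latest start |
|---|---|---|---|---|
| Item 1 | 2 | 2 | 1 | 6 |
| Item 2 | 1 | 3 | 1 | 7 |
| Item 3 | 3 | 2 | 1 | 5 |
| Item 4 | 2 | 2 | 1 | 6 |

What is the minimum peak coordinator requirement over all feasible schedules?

Early-start (Item 1@1, Item 2@1, Item 3@1, Item 4@1) gives peak 9: w1:9  w2:6  w3:2  w4:0  w5:0  w6:0  w7:0.
Shift Item 2→3, Item 3→4.
Schedule Item 1@1, Item 2@3, Item 3@4, Item 4@1: w1:4  w2:4  w3:3  w4:2  w5:2  w6:2  w7:0 — peak 4.

4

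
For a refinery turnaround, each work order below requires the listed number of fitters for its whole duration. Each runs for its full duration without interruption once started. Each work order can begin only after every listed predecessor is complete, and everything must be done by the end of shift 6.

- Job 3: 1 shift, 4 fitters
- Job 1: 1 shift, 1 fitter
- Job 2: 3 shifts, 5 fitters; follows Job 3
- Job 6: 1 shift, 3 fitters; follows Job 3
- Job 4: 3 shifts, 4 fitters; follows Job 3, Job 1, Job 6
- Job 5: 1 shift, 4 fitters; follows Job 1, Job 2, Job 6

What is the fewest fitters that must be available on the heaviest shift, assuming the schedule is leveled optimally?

Schedule Job 3@1, Job 1@1, Job 2@2, Job 6@2, Job 4@3, Job 5@5: s1:5  s2:8  s3:9  s4:9  s5:8  s6:0 — peak 9.

9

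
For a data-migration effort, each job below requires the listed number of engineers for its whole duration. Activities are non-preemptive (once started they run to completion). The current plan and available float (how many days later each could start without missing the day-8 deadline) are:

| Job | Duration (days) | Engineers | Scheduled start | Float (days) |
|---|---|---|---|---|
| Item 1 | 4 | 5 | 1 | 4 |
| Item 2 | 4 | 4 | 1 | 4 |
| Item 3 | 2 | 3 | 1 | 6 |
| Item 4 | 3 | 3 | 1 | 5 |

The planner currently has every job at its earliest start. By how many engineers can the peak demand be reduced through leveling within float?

Early-start peak: d1:15  d2:15  d3:12  d4:9  d5:0  d6:0  d7:0  d8:0 ⇒ 15.
Leveled (Item 1@1, Item 2@5, Item 3@1, Item 4@3): d1:8  d2:8  d3:8  d4:8  d5:7  d6:4  d7:4  d8:4 ⇒ 8.
Reduction 15 − 8 = 7.

7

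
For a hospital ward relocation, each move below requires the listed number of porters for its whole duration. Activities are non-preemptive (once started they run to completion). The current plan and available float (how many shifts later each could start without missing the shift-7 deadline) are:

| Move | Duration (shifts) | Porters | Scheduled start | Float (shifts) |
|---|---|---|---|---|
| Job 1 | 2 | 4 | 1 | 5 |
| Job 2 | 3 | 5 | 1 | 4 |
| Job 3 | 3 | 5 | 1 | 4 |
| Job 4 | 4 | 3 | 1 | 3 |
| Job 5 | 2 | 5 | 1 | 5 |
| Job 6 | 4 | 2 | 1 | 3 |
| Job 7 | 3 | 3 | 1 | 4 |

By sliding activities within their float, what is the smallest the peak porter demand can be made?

12

Early-start (Job 1@1, Job 2@1, Job 3@1, Job 4@1, Job 5@1, Job 6@1, Job 7@1) gives peak 27: s1:27  s2:27  s3:18  s4:5  s5:0  s6:0  s7:0.
Shift Job 3→3, Job 4→4, Job 5→6, Job 7→5.
Schedule Job 1@1, Job 2@1, Job 3@3, Job 4@4, Job 5@6, Job 6@1, Job 7@5: s1:11  s2:11  s3:12  s4:10  s5:11  s6:11  s7:11 — peak 12.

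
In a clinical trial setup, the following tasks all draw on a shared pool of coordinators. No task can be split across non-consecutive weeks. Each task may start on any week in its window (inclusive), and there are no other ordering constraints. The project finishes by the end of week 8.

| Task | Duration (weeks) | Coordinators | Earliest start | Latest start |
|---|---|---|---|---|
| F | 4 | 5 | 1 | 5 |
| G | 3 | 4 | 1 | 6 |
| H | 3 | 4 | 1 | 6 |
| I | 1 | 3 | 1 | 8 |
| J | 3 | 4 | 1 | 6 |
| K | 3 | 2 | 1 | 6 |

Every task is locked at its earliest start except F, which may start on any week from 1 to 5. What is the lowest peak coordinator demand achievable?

17

F@1: w1:22  w2:19  w3:19  w4:5  w5:0  w6:0  w7:0  w8:0 → peak 22
F@2: w1:17  w2:19  w3:19  w4:5  w5:5  w6:0  w7:0  w8:0 → peak 19
F@3: w1:17  w2:14  w3:19  w4:5  w5:5  w6:5  w7:0  w8:0 → peak 19
F@4: w1:17  w2:14  w3:14  w4:5  w5:5  w6:5  w7:5  w8:0 → peak 17
F@5: w1:17  w2:14  w3:14  w4:0  w5:5  w6:5  w7:5  w8:5 → peak 17
Best is F@4, peak 17.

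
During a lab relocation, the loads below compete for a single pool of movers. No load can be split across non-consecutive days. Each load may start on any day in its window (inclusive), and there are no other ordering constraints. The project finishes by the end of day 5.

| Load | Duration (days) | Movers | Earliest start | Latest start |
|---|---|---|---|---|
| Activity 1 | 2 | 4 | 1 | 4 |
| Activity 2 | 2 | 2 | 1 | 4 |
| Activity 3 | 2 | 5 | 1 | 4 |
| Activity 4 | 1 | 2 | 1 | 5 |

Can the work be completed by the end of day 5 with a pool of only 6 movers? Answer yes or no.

yes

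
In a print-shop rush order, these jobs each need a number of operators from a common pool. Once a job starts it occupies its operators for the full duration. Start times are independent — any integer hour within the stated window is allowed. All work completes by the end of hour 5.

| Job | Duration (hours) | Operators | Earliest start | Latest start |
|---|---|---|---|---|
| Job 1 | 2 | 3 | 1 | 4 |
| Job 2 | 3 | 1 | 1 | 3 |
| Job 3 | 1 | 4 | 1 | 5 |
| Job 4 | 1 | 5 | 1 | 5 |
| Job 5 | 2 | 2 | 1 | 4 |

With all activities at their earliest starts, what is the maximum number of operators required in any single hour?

15

Early-start schedule: Job 1@1, Job 2@1, Job 3@1, Job 4@1, Job 5@1.
Load per hour: hour 1: 15, hour 2: 6, hour 3: 1, hour 4: 0, hour 5: 0.
Peak is 15.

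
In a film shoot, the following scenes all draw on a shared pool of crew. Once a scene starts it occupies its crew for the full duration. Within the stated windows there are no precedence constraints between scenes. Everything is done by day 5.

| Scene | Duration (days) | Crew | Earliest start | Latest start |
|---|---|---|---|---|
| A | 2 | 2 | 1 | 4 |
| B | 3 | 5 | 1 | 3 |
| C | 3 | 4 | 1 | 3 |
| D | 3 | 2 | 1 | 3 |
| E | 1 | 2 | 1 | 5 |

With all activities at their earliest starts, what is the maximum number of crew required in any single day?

15

Early-start schedule: A@1, B@1, C@1, D@1, E@1.
Load per day: day 1: 15, day 2: 13, day 3: 11, day 4: 0, day 5: 0.
Peak is 15.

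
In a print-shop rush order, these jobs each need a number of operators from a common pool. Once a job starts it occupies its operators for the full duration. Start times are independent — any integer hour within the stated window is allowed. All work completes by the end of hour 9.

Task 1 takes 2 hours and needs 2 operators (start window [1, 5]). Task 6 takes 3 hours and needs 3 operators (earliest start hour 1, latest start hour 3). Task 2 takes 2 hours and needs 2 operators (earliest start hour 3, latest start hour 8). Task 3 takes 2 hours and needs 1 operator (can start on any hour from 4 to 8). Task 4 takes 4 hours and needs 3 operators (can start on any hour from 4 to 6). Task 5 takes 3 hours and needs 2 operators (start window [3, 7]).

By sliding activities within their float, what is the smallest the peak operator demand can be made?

5

Early-start (Task 1@1, Task 6@1, Task 2@3, Task 3@4, Task 4@4, Task 5@3) gives peak 8: h1:5  h2:5  h3:7  h4:8  h5:6  h6:3  h7:3  h8:0  h9:0.
Shift Task 4→5, Task 5→6.
Schedule Task 1@1, Task 6@1, Task 2@3, Task 3@4, Task 4@5, Task 5@6: h1:5  h2:5  h3:5  h4:3  h5:4  h6:5  h7:5  h8:5  h9:0 — peak 5.
Total operator-hours = 37 over 9 hours ⇒ peak ≥ ⌈37/9⌉ = 5, so 5 is optimal.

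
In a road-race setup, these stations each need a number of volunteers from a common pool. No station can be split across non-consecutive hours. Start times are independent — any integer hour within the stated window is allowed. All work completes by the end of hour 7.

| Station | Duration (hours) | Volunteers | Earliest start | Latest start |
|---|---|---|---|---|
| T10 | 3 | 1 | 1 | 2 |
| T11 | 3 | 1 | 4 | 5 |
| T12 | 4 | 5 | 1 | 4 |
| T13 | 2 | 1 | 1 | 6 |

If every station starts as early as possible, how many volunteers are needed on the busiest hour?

7

Early-start schedule: T10@1, T11@4, T12@1, T13@1.
Load per hour: hour 1: 7, hour 2: 7, hour 3: 6, hour 4: 6, hour 5: 1, hour 6: 1, hour 7: 0.
Peak is 7.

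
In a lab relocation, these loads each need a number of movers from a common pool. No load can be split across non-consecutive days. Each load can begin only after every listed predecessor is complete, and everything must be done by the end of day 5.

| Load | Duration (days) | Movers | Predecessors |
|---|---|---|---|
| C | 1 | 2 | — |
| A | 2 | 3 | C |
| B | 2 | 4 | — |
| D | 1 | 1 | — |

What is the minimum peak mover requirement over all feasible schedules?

Early-start (C@1, A@2, B@1, D@1) gives peak 7: d1:7  d2:7  d3:3  d4:0  d5:0.
Shift B→4.
Schedule C@1, A@2, B@4, D@1: d1:3  d2:3  d3:3  d4:4  d5:4 — peak 4.
Total mover-days = 17 over 5 days ⇒ peak ≥ ⌈17/5⌉ = 4, so 4 is optimal.

4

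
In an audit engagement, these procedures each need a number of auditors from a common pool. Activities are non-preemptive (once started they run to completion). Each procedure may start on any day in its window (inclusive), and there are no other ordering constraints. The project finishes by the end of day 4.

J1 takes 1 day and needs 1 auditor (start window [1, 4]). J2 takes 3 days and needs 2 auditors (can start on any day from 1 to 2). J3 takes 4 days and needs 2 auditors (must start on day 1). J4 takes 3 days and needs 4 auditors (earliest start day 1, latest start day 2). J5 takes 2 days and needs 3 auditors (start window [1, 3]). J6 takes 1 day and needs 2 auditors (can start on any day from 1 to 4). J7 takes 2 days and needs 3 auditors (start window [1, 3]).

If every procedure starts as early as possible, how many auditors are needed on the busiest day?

17

Early-start schedule: J1@1, J2@1, J3@1, J4@1, J5@1, J6@1, J7@1.
Load per day: day 1: 17, day 2: 14, day 3: 8, day 4: 2.
Peak is 17.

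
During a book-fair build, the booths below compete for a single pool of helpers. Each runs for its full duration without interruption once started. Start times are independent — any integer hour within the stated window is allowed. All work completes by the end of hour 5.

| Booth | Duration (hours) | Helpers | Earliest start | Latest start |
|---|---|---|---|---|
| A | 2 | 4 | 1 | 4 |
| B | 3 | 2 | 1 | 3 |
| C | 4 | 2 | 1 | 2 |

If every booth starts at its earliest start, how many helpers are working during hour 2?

8

At early start, hour 2 has: A, B, C.
Demand: 4 + 2 + 2 = 8.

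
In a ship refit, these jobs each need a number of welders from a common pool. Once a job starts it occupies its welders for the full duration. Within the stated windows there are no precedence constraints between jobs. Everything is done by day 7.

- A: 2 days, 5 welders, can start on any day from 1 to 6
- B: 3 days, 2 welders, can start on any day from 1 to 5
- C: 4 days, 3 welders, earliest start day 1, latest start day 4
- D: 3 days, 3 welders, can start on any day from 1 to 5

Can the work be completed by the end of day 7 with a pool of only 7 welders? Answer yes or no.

yes

Schedule A@1, B@1, C@3, D@4: d1:7  d2:7  d3:5  d4:6  d5:6  d6:6  d7:0 — peak 7 ≤ 7.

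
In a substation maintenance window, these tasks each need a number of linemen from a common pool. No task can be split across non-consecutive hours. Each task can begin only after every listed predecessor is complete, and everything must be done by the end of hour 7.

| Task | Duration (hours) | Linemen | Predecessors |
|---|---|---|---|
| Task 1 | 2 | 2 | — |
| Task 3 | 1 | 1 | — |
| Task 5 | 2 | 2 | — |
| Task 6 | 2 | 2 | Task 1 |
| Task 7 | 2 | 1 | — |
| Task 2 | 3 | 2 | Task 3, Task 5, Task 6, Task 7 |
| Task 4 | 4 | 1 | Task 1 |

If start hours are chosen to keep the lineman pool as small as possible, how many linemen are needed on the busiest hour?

Early-start (Task 1@1, Task 3@1, Task 5@1, Task 6@3, Task 7@1, Task 2@5, Task 4@3) gives peak 6: h1:6  h2:5  h3:3  h4:3  h5:3  h6:3  h7:2.
Shift Task 3→3, Task 7→3, Task 4→4.
Schedule Task 1@1, Task 3@3, Task 5@1, Task 6@3, Task 7@3, Task 2@5, Task 4@4: h1:4  h2:4  h3:4  h4:4  h5:3  h6:3  h7:3 — peak 4.
Total lineman-hours = 25 over 7 hours ⇒ peak ≥ ⌈25/7⌉ = 4, so 4 is optimal.

4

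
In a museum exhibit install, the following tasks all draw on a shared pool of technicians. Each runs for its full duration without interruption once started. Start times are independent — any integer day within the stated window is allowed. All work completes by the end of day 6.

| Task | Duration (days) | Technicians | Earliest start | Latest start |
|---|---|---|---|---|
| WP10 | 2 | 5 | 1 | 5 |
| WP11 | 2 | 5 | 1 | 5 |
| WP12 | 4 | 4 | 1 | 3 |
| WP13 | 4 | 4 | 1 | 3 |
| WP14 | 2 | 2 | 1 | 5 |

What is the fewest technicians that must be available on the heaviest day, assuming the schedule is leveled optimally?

10

Early-start (WP10@1, WP11@1, WP12@1, WP13@1, WP14@1) gives peak 20: d1:20  d2:20  d3:8  d4:8  d5:0  d6:0.
Shift WP12→3, WP13→3, WP14→3.
Schedule WP10@1, WP11@1, WP12@3, WP13@3, WP14@3: d1:10  d2:10  d3:10  d4:10  d5:8  d6:8 — peak 10.
Total technician-days = 56 over 6 days ⇒ peak ≥ ⌈56/6⌉ = 10, so 10 is optimal.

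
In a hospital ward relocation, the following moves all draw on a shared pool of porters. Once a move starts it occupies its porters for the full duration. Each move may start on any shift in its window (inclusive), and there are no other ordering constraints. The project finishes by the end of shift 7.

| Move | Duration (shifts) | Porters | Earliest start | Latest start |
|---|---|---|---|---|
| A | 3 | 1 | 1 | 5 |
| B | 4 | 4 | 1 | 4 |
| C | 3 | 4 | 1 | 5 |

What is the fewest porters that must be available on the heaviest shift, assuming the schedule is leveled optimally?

Early-start (A@1, B@1, C@1) gives peak 9: s1:9  s2:9  s3:9  s4:4  s5:0  s6:0  s7:0.
Shift C→5.
Schedule A@1, B@1, C@5: s1:5  s2:5  s3:5  s4:4  s5:4  s6:4  s7:4 — peak 5.
Total porter-shifts = 31 over 7 shifts ⇒ peak ≥ ⌈31/7⌉ = 5, so 5 is optimal.

5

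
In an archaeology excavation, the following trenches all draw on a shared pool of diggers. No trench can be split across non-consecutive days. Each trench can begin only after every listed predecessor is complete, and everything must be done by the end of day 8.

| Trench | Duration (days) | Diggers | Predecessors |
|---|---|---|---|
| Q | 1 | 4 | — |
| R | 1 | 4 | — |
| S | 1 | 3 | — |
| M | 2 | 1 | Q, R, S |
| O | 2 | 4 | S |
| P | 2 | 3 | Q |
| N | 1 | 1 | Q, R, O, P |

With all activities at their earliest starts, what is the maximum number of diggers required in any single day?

Early-start schedule: Q@1, R@1, S@1, M@2, O@2, P@2, N@4.
Load per day: day 1: 11, day 2: 8, day 3: 8, day 4: 1, day 5: 0, day 6: 0, day 7: 0, day 8: 0.
Peak is 11.

11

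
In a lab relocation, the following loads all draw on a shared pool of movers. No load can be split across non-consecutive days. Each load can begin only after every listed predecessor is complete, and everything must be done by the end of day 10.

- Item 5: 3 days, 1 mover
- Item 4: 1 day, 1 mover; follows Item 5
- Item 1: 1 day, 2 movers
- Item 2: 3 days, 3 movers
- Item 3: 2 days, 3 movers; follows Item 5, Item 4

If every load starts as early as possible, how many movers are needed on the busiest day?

6

Early-start schedule: Item 5@1, Item 4@4, Item 1@1, Item 2@1, Item 3@5.
Load per day: day 1: 6, day 2: 4, day 3: 4, day 4: 1, day 5: 3, day 6: 3, day 7: 0, day 8: 0, day 9: 0, day 10: 0.
Peak is 6.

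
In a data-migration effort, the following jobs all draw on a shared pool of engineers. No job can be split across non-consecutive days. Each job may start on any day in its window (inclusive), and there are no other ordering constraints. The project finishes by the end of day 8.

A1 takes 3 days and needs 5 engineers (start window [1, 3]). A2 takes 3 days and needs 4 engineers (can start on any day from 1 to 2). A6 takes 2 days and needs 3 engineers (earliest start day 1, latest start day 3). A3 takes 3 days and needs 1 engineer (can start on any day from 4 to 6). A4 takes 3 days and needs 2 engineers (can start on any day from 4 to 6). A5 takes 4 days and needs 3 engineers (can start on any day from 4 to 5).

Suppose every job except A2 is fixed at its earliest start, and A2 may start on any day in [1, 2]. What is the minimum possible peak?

12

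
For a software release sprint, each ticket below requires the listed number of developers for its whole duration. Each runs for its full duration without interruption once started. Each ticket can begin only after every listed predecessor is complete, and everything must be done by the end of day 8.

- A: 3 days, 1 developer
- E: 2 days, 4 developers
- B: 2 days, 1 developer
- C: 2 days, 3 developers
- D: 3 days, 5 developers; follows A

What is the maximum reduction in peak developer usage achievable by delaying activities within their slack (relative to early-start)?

Early-start peak: d1:9  d2:9  d3:1  d4:5  d5:5  d6:5  d7:0  d8:0 ⇒ 9.
Leveled (A@1, E@1, B@3, C@3, D@5): d1:5  d2:5  d3:5  d4:4  d5:5  d6:5  d7:5  d8:0 ⇒ 5.
Reduction 9 − 5 = 4.

4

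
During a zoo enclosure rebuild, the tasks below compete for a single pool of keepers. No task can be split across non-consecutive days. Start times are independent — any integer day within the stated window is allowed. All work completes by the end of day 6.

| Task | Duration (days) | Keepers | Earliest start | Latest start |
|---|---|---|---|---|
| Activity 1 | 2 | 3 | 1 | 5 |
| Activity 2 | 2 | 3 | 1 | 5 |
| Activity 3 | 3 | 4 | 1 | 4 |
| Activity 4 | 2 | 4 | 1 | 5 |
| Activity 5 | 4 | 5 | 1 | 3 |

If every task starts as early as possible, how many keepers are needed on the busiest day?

19

Early-start schedule: Activity 1@1, Activity 2@1, Activity 3@1, Activity 4@1, Activity 5@1.
Load per day: day 1: 19, day 2: 19, day 3: 9, day 4: 5, day 5: 0, day 6: 0.
Peak is 19.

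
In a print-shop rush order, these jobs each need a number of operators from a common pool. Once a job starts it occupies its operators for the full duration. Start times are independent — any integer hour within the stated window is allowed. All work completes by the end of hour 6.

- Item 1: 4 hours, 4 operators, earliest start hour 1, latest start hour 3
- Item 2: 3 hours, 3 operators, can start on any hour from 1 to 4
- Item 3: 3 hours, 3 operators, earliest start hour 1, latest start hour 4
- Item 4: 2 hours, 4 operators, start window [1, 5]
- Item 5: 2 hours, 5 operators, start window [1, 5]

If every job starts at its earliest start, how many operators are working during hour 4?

At early start, hour 4 has: Item 1.
Demand: 4 = 4.

4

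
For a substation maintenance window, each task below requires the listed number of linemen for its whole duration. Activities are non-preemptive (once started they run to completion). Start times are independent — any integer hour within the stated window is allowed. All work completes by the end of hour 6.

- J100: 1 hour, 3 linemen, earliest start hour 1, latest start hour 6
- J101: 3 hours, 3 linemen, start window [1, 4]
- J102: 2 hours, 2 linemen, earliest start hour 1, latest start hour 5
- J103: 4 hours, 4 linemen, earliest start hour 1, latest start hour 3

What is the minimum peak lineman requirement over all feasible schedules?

Early-start (J100@1, J101@1, J102@1, J103@1) gives peak 12: h1:12  h2:9  h3:7  h4:4  h5:0  h6:0.
Shift J102→4, J103→2.
Schedule J100@1, J101@1, J102@4, J103@2: h1:6  h2:7  h3:7  h4:6  h5:6  h6:0 — peak 7.

7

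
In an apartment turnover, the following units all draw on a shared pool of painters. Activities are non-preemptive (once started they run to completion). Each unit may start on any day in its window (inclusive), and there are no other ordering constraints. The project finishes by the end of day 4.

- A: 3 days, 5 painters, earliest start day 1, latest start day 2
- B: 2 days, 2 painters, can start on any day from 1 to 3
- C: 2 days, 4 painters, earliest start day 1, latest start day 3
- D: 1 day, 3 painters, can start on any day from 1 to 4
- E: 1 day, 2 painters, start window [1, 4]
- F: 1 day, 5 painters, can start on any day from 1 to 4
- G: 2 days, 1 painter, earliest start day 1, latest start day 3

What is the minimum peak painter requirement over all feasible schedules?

10

Early-start (A@1, B@1, C@1, D@1, E@1, F@1, G@1) gives peak 22: d1:22  d2:12  d3:5  d4:0.
Shift C→3, E→2, F→4, G→2.
Schedule A@1, B@1, C@3, D@1, E@2, F@4, G@2: d1:10  d2:10  d3:10  d4:9 — peak 10.
Total painter-days = 39 over 4 days ⇒ peak ≥ ⌈39/4⌉ = 10, so 10 is optimal.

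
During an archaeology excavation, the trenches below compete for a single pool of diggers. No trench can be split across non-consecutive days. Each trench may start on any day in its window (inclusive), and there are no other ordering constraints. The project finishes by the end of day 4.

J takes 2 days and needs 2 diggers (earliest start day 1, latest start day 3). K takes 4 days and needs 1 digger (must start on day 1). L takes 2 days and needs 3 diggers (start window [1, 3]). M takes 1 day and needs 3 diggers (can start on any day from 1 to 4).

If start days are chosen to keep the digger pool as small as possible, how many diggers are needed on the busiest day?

6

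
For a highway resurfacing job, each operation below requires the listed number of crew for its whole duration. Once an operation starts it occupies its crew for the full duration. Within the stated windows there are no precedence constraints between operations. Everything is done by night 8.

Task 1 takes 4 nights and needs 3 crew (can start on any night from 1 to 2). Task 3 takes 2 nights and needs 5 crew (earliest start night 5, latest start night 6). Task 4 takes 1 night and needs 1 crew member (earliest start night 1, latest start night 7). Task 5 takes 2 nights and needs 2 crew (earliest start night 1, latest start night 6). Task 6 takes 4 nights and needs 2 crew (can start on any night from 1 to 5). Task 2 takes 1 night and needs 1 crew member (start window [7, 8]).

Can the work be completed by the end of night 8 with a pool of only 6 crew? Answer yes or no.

no

The minimum achievable peak is 7; 6 < 7, so no feasible schedule stays within the cap.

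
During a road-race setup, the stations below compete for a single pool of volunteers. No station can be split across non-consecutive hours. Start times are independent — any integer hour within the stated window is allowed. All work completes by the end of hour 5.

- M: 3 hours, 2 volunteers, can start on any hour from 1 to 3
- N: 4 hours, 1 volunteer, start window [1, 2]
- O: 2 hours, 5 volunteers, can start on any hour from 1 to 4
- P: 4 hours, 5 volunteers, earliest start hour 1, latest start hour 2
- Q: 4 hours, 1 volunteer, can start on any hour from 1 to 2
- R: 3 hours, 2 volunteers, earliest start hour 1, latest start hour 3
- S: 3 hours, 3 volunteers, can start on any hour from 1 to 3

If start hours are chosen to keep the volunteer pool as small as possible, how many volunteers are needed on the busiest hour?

14

Early-start (M@1, N@1, O@1, P@1, Q@1, R@1, S@1) gives peak 19: h1:19  h2:19  h3:14  h4:7  h5:0.
Shift R→3, S→3.
Schedule M@1, N@1, O@1, P@1, Q@1, R@3, S@3: h1:14  h2:14  h3:14  h4:12  h5:5 — peak 14.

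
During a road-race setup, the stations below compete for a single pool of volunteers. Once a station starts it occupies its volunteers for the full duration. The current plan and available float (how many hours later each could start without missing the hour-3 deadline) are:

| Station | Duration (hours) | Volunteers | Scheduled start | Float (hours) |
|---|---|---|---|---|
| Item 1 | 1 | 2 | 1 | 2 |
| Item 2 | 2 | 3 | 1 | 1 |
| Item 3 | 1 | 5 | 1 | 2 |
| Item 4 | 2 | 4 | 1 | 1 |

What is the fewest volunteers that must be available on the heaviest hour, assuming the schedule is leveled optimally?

7

Early-start (Item 1@1, Item 2@1, Item 3@1, Item 4@1) gives peak 14: h1:14  h2:7  h3:0.
Shift Item 2→2, Item 4→2.
Schedule Item 1@1, Item 2@2, Item 3@1, Item 4@2: h1:7  h2:7  h3:7 — peak 7.
Total volunteer-hours = 21 over 3 hours ⇒ peak ≥ ⌈21/3⌉ = 7, so 7 is optimal.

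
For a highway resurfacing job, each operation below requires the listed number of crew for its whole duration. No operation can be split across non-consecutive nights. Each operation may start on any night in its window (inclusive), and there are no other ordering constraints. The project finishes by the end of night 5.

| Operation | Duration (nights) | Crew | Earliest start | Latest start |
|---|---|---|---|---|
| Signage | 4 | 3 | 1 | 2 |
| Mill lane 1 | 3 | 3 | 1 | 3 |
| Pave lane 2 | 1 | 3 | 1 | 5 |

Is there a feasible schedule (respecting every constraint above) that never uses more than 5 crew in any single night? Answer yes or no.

no

The minimum achievable peak is 6; 5 < 6, so no feasible schedule stays within the cap.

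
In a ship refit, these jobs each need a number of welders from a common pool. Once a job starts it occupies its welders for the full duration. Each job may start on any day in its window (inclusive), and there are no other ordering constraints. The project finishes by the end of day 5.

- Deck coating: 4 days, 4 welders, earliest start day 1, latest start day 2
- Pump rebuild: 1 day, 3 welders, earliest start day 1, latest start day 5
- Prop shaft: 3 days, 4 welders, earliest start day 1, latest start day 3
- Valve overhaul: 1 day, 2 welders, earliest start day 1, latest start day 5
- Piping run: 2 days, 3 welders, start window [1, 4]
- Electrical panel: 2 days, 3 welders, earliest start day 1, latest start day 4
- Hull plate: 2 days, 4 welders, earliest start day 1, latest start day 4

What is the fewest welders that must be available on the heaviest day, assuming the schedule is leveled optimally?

11

Early-start (Deck coating@1, Pump rebuild@1, Prop shaft@1, Valve overhaul@1, Piping run@1, Electrical panel@1, Hull plate@1) gives peak 23: d1:23  d2:18  d3:8  d4:4  d5:0.
Shift Valve overhaul→5, Piping run→2, Electrical panel→4, Hull plate→4.
Schedule Deck coating@1, Pump rebuild@1, Prop shaft@1, Valve overhaul@5, Piping run@2, Electrical panel@4, Hull plate@4: d1:11  d2:11  d3:11  d4:11  d5:9 — peak 11.
Total welder-days = 53 over 5 days ⇒ peak ≥ ⌈53/5⌉ = 11, so 11 is optimal.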